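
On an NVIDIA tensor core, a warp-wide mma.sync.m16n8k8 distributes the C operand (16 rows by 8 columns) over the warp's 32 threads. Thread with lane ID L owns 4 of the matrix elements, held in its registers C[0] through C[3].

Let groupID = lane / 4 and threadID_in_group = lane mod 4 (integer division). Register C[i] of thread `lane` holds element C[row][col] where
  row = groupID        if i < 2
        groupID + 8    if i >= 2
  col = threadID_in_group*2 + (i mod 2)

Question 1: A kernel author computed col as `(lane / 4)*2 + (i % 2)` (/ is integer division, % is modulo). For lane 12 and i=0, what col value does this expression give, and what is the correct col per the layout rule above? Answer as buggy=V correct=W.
buggy=6 correct=0

`(lane / 4)*2 + (i % 2)`[12,0]->6
lane 12: g=3 (12/4), t=0 (12%4)
i=0: r=3+0=3, c=0*2+0=0
col: 6 vs 0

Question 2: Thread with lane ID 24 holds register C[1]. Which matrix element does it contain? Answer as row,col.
lane 24->24/4=6, 24 mod 4=0
i=1  r:6+0->6  c:2·0+1->1

6,1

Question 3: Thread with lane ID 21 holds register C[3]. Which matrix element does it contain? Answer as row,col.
13,3

lane 21->21/4=5, 21 mod 4=1
i=3  r:5+8->13  c:2·1+1->3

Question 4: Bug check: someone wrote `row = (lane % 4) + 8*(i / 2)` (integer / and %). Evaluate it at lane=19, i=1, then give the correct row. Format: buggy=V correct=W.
`(lane % 4) + 8*(i / 2)`[19,1]⇒3
19: gr=4,th=3
[1] (4+0,3*2+1) = (4,7)
row: 3 vs 4

buggy=3 correct=4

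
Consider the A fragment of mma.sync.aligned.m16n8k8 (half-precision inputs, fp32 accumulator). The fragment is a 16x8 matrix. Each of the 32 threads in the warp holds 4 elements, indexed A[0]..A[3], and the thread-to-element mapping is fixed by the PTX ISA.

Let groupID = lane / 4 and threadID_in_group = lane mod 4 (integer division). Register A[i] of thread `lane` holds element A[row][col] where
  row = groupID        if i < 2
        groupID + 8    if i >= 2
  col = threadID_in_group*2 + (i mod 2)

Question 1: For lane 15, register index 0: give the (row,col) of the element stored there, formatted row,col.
3,6

15: grp=3,tig=3
[0] (3+0,3*2+0) = (3,6)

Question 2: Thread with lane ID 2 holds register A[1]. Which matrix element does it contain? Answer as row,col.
0,5

lane 2⇒2/4=0, 2 mod 4=2
i=1  r:0+0⇒0  c:2·2+1⇒5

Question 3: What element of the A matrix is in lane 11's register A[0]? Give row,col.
2,6

11: gid=2,tid=3
[0] (2+0,3*2+0) = (2,6)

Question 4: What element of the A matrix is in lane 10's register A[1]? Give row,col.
2,5

lane 10: gr=2 (10/4), th=2 (10%4)
i=1: r=2+0=2, c=2*2+1=5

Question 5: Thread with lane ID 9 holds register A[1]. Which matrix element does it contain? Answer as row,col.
2,3

L=9=>grp=9>>2=2, tig=9&3=1
[1]=>row 2+0=2  col 1·2+1=3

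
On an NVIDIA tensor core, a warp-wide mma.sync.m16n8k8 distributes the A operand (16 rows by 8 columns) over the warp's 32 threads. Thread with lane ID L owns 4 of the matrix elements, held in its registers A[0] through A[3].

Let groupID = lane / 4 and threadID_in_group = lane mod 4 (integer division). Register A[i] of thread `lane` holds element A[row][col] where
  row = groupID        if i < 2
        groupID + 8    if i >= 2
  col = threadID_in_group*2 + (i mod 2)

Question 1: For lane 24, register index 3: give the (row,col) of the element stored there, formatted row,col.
14,1

24: gid=6,tid=0
[3] (6+8,0*2+1) = (14,1)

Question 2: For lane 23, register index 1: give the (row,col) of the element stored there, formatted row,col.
23: gid=5,tid=3
[1] (5+0,3*2+1) = (5,7)

5,7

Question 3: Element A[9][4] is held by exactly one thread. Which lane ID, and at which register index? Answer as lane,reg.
6,2

r=9→G=1,rhi=1  c=4→T=2,p=0
L=1*4+2=6  i=1*2+0=2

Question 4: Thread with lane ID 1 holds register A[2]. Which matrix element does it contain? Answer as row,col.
8,2

lane 1: g=0 (1/4), t=1 (1%4)
i=2: r=0+8=8, c=1*2+0=2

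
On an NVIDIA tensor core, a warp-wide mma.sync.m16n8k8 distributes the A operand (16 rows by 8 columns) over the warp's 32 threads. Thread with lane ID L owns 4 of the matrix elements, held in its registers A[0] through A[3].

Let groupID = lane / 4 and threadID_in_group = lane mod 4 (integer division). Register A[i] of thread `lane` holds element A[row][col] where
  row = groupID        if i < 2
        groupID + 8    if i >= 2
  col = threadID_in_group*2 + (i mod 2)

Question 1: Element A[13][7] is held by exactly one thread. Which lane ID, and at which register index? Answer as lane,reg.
r=13⇒gr=5,Rb=1  c=7⇒th=3,odd=1
L=5*4+3=23  i=1*2+1=3

23,3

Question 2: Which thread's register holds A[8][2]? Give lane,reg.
r:8=>grp=0,rB=1  c:2=>tig=1,lo=0
L=0*4+1=1  i=1*2+0=2

1,2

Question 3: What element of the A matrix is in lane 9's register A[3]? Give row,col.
10,3

L=9->gid=9>>2=2, tid=9&3=1
[3]->row 2+8=10  col 1·2+1=3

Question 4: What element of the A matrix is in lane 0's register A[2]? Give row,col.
lane 0=>0/4=0, 0 mod 4=0
i=2  r:0+8=>8  c:2·0+0=>0

8,0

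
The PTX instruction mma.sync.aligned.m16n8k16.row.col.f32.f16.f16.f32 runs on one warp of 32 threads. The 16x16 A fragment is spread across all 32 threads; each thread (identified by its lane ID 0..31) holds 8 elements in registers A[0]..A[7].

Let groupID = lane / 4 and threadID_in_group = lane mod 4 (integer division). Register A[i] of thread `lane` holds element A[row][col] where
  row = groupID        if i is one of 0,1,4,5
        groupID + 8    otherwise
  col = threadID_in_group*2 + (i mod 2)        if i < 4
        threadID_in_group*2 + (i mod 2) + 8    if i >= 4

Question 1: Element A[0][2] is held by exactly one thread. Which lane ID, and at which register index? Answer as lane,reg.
r=0→G=0,rhi=0  c=2→chi=0,T=1,p=0
L=0*4+1=1  i=0*4+0*2+0=0

1,0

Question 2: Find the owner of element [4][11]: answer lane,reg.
r=4->g=4,rb=0  c=11->cb=1,t=1,b0=1
L=4*4+1=17  i=1*4+0*2+1=5

17,5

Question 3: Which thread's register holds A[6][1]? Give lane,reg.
24,1

r=6→G=6,rhi=0  c=1→chi=0,T=0,p=1
L=6*4+0=24  i=0*4+0*2+1=1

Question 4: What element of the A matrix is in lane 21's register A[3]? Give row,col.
21: gr=5,th=1
[3] (5+8,1*2+1+0) = (13,3)

13,3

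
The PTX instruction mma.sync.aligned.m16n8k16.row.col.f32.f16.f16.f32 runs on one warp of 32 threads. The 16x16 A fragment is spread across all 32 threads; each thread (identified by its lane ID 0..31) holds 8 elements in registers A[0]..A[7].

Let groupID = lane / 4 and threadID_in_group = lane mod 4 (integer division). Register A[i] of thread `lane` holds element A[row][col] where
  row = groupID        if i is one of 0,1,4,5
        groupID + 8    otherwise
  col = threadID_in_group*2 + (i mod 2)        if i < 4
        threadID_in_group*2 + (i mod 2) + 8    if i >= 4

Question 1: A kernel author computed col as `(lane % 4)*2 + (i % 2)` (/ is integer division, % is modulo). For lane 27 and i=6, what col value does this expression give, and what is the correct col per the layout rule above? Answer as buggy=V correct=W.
`(lane % 4)*2 + (i % 2)`[27,6]=>6
27: grp=6,tig=3
[6] (6+8,3*2+0+8) = (14,14)
col: 6 vs 14

buggy=6 correct=14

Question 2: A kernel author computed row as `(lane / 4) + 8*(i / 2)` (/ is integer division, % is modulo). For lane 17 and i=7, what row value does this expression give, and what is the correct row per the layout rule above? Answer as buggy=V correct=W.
buggy=28 correct=12

`(lane / 4) + 8*(i / 2)`[17,7]=>28
lane 17=>17/4=4, 17 mod 4=1
i=7  r:4+8=>12  c:2·1+1+8=>11
row: 28 vs 12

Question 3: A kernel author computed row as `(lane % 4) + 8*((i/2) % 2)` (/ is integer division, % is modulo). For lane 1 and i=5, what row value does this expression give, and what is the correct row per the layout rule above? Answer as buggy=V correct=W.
buggy=1 correct=0

`(lane % 4) + 8*((i/2) % 2)`[1,5]⇒1
1: gr=0,th=1
[5] (0+0,1*2+1+8) = (0,11)
row: 1 vs 0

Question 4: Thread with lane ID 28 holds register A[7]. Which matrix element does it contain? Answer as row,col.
15,9

lane 28->28/4=7, 28 mod 4=0
i=7  r:7+8->15  c:2·0+1+8->9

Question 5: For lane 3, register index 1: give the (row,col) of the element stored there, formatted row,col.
0,7

3: G=0,T=3
[1] (0+0,3*2+1+0) = (0,7)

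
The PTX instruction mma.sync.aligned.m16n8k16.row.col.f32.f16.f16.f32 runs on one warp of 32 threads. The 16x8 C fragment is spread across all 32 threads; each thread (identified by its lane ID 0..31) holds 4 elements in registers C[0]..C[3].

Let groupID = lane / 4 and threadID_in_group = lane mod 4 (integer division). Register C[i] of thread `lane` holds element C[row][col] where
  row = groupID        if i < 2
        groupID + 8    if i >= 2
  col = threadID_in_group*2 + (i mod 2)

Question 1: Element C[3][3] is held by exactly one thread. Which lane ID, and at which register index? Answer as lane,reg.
r=3⇒gr=3,Rb=0  c=3⇒th=1,odd=1
L=3*4+1=13  i=0*2+1=1

13,1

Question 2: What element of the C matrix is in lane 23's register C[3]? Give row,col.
23: G=5,T=3
[3] (5+8,3*2+1) = (13,7)

13,7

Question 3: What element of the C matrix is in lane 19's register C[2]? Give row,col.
12,6

L=19⇒gr=19>>2=4, th=19&3=3
[2]⇒row 4+8=12  col 3·2+0=6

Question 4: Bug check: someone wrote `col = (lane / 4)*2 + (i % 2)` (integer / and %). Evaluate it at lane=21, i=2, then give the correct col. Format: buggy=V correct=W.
buggy=10 correct=2

`(lane / 4)*2 + (i % 2)`[21,2]->10
L=21->gid=21>>2=5, tid=21&3=1
[2]->row 5+8=13  col 1·2+0=2
col: 10 vs 2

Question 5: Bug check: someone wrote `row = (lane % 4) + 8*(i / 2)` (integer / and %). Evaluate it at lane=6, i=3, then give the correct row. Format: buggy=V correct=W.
buggy=10 correct=9

`(lane % 4) + 8*(i / 2)`[6,3]->10
6: gid=1,tid=2
[3] (1+8,2*2+1) = (9,5)
row: 10 vs 9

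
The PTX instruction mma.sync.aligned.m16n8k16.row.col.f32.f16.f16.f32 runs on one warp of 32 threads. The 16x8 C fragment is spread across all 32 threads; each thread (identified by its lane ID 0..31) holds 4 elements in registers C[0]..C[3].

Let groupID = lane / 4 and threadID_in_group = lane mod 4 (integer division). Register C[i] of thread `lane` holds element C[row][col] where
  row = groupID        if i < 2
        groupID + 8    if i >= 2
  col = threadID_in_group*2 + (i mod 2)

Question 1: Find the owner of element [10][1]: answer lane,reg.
r=10→G=2,rhi=1  c=1→T=0,p=1
L=2*4+0=8  i=1*2+1=3

8,3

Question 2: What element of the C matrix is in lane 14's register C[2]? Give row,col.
L=14->gid=14>>2=3, tid=14&3=2
[2]->row 3+8=11  col 2·2+0=4

11,4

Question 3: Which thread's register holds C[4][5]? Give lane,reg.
r:4=>grp=4,rB=0  c:5=>tig=2,lo=1
L=4*4+2=18  i=0*2+1=1

18,1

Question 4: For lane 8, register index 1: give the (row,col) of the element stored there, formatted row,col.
lane 8: g=2 (8/4), t=0 (8%4)
i=1: r=2+0=2, c=0*2+1=1

2,1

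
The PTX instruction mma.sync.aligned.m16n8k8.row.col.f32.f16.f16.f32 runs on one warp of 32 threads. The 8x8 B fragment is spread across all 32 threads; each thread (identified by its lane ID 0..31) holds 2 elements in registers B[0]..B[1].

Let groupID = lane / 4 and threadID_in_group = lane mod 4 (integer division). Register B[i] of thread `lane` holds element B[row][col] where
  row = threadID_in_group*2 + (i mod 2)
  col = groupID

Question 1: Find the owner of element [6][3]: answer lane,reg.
15,0

c:3=>grp=3  r:6=>tig=3,lo=0
L=3*4+3=15  i=0=0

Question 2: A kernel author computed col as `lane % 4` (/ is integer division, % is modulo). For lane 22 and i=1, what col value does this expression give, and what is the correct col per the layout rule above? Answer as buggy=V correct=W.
`lane % 4`[22,1]→2
lane 22: G=5 (22/4), T=2 (22%4)
i=1: r=2*2+1=5, c=G=5
col: 2 vs 5

buggy=2 correct=5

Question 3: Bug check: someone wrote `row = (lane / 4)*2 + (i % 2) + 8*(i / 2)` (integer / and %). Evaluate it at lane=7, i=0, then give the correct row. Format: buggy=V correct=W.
buggy=2 correct=6

`(lane / 4)*2 + (i % 2) + 8*(i / 2)`[7,0]=>2
lane 7=>7/4=1, 7 mod 4=3
i=0  r:2·3+0=>6  c:1
row: 2 vs 6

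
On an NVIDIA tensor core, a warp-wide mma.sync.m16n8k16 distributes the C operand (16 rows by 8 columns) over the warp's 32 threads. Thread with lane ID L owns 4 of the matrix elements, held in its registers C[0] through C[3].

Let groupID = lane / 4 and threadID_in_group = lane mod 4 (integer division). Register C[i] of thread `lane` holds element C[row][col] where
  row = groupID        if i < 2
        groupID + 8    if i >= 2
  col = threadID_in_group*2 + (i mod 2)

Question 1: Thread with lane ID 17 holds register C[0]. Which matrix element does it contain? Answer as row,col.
4,2

17: gr=4,th=1
[0] (4+0,1*2+0) = (4,2)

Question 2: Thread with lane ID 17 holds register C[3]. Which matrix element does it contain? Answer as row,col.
lane 17->17/4=4, 17 mod 4=1
i=3  r:4+8->12  c:2·1+1->3

12,3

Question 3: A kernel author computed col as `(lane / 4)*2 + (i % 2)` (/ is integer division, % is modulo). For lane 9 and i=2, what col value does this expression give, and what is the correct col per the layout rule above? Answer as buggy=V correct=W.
`(lane / 4)*2 + (i % 2)`[9,2]->4
lane 9: gid=2 (9/4), tid=1 (9%4)
i=2: r=2+8=10, c=1*2+0=2
col: 4 vs 2

buggy=4 correct=2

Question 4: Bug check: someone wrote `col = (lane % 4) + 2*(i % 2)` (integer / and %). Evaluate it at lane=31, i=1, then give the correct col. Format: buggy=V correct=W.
buggy=5 correct=7

`(lane % 4) + 2*(i % 2)`[31,1]->5
31: gid=7,tid=3
[1] (7+0,3*2+1) = (7,7)
col: 5 vs 7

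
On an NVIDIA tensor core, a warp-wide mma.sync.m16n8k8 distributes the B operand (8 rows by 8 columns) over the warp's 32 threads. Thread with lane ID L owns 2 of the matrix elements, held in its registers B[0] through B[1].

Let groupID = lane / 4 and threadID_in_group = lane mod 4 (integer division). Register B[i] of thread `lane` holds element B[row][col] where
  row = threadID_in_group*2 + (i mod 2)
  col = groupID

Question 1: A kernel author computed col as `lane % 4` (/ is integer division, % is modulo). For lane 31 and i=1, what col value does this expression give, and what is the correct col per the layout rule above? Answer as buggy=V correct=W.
`lane % 4`[31,1]⇒3
L=31⇒gr=31>>2=7, th=31&3=3
[1]⇒row 3·2+1=7  col gr=7
col: 3 vs 7

buggy=3 correct=7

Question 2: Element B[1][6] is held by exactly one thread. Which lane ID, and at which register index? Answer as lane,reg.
24,1

c=6⇒gr=6  r=1⇒th=0,odd=1
L=6*4+0=24  i=1=1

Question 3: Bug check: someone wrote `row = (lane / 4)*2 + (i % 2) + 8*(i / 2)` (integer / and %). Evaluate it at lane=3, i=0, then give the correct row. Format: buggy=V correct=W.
`(lane / 4)*2 + (i % 2) + 8*(i / 2)`[3,0]->0
L=3->g=3>>2=0, t=3&3=3
[0]->row 3·2+0=6  col g=0
row: 0 vs 6

buggy=0 correct=6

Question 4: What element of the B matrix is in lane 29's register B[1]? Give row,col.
L=29->gid=29>>2=7, tid=29&3=1
[1]->row 1·2+1=3  col gid=7

3,7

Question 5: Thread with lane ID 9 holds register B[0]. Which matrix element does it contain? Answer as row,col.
lane 9: G=2 (9/4), T=1 (9%4)
i=0: r=1*2+0=2, c=G=2

2,2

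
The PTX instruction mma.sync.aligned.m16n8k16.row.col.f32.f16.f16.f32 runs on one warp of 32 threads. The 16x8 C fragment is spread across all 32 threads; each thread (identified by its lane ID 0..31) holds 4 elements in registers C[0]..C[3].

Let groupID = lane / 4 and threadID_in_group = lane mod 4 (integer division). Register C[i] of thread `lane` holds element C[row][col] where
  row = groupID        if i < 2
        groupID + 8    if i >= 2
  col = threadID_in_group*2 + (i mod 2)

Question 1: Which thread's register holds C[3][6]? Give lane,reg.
r=3->g=3,rb=0  c=6->t=3,b0=0
L=3*4+3=15  i=0*2+0=0

15,0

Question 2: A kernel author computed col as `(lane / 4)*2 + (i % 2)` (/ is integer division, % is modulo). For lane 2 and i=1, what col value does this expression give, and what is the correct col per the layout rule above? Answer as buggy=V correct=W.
buggy=1 correct=5

`(lane / 4)*2 + (i % 2)`[2,1]→1
lane 2: G=0 (2/4), T=2 (2%4)
i=1: r=0+0=0, c=2*2+1=5
col: 1 vs 5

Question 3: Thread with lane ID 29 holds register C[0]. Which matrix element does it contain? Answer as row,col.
29: g=7,t=1
[0] (7+0,1*2+0) = (7,2)

7,2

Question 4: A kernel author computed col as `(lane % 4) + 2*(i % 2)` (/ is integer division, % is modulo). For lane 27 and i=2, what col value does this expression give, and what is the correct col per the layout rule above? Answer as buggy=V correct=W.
buggy=3 correct=6

`(lane % 4) + 2*(i % 2)`[27,2]->3
27: g=6,t=3
[2] (6+8,3*2+0) = (14,6)
col: 3 vs 6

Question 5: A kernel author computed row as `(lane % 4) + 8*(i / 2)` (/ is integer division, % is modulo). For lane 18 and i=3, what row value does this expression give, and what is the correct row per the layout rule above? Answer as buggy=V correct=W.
`(lane % 4) + 8*(i / 2)`[18,3]→10
18: G=4,T=2
[3] (4+8,2*2+1) = (12,5)
row: 10 vs 12

buggy=10 correct=12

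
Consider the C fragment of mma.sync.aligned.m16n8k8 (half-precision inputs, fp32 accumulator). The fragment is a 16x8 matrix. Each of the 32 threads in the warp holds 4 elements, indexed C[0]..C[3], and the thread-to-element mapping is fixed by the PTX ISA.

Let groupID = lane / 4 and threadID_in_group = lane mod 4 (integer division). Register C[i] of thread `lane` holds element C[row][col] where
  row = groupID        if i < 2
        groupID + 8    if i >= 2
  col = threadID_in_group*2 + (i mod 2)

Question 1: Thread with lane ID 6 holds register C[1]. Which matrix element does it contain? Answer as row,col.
1,5

lane 6=>6/4=1, 6 mod 4=2
i=1  r:1+0=>1  c:2·2+1=>5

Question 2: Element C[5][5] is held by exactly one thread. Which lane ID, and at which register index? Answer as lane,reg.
22,1

r:5=>grp=5,rB=0  c:5=>tig=2,lo=1
L=5*4+2=22  i=0*2+1=1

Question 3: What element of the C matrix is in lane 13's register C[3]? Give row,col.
11,3

lane 13: g=3 (13/4), t=1 (13%4)
i=3: r=3+8=11, c=1*2+1=3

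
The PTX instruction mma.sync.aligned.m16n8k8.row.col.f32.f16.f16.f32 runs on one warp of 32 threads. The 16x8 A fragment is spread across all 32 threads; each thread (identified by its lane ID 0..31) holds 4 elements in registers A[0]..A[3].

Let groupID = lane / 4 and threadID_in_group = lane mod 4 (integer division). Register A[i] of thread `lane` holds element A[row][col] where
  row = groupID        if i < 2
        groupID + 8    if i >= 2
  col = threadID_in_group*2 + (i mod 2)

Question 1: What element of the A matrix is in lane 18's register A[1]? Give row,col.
4,5

L=18->g=18>>2=4, t=18&3=2
[1]->row 4+0=4  col 2·2+1=5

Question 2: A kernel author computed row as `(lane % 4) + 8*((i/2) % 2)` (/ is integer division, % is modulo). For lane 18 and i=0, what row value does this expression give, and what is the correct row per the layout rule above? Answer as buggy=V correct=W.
buggy=2 correct=4

`(lane % 4) + 8*((i/2) % 2)`[18,0]->2
18: gid=4,tid=2
[0] (4+0,2*2+0) = (4,4)
row: 2 vs 4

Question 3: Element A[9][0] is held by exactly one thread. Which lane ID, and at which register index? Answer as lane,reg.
4,2

r=9->g=1,rb=1  c=0->t=0,b0=0
L=1*4+0=4  i=1*2+0=2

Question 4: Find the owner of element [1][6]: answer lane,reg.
r:1=>grp=1,rB=0  c:6=>tig=3,lo=0
L=1*4+3=7  i=0*2+0=0

7,0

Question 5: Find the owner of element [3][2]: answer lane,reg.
r=3⇒gr=3,Rb=0  c=2⇒th=1,odd=0
L=3*4+1=13  i=0*2+0=0

13,0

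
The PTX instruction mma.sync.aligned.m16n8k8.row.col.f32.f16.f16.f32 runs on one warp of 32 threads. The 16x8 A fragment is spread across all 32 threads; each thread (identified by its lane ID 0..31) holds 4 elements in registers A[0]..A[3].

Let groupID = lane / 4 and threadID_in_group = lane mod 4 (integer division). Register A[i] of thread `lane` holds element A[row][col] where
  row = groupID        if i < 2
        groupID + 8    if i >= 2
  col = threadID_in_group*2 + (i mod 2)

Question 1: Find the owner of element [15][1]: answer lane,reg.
28,3

r=15→G=7,rhi=1  c=1→T=0,p=1
L=7*4+0=28  i=1*2+1=3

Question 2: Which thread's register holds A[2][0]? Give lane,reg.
8,0

r=2→G=2,rhi=0  c=0→T=0,p=0
L=2*4+0=8  i=0*2+0=0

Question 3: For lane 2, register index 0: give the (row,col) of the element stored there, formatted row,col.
lane 2=>2/4=0, 2 mod 4=2
i=0  r:0+0=>0  c:2·2+0=>4

0,4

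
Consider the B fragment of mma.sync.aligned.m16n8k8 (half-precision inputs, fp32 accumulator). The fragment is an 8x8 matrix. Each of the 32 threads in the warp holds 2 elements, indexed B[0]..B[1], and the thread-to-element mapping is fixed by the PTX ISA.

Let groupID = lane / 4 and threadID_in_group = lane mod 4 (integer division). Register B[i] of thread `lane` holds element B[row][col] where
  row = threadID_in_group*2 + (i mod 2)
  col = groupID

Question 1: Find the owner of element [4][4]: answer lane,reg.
c:4=>grp=4  r:4=>tig=2,lo=0
L=4*4+2=18  i=0=0

18,0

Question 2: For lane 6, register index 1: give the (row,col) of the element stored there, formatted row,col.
L=6->g=6>>2=1, t=6&3=2
[1]->row 2·2+1=5  col g=1

5,1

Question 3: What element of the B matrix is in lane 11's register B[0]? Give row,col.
6,2

11: G=2,T=3
[0] (3*2+0,2) = (6,2)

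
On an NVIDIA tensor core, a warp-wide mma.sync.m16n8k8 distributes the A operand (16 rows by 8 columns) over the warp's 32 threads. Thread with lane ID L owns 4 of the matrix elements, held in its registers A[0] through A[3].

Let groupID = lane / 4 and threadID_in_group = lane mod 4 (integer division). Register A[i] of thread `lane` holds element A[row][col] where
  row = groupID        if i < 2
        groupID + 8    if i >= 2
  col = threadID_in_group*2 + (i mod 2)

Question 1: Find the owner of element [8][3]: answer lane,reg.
r:8=>grp=0,rB=1  c:3=>tig=1,lo=1
L=0*4+1=1  i=1*2+1=3

1,3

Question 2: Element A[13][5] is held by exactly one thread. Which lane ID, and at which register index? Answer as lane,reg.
22,3

r=13→G=5,rhi=1  c=5→T=2,p=1
L=5*4+2=22  i=1*2+1=3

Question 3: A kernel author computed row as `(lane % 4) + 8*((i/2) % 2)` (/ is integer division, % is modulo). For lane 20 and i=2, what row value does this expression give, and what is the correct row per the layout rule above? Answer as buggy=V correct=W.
`(lane % 4) + 8*((i/2) % 2)`[20,2]⇒8
20: gr=5,th=0
[2] (5+8,0*2+0) = (13,0)
row: 8 vs 13

buggy=8 correct=13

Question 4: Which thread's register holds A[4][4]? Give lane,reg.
18,0

r:4=>grp=4,rB=0  c:4=>tig=2,lo=0
L=4*4+2=18  i=0*2+0=0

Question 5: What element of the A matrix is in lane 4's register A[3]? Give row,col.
lane 4: gr=1 (4/4), th=0 (4%4)
i=3: r=1+8=9, c=0*2+1=1

9,1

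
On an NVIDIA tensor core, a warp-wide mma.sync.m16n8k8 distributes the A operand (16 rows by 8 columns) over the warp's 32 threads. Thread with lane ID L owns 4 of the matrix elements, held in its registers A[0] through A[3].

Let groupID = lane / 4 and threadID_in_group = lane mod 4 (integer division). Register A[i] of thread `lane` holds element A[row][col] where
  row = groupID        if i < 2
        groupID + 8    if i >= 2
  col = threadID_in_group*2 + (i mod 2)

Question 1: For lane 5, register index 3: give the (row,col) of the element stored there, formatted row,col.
lane 5->5/4=1, 5 mod 4=1
i=3  r:1+8->9  c:2·1+1->3

9,3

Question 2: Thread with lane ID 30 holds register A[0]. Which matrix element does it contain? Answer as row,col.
7,4

30: gid=7,tid=2
[0] (7+0,2*2+0) = (7,4)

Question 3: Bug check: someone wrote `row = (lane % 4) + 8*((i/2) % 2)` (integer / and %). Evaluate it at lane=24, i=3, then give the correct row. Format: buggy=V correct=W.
buggy=8 correct=14

`(lane % 4) + 8*((i/2) % 2)`[24,3]⇒8
L=24⇒gr=24>>2=6, th=24&3=0
[3]⇒row 6+8=14  col 0·2+1=1
row: 8 vs 14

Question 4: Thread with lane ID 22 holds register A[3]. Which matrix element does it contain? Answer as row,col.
13,5

L=22=>grp=22>>2=5, tig=22&3=2
[3]=>row 5+8=13  col 2·2+1=5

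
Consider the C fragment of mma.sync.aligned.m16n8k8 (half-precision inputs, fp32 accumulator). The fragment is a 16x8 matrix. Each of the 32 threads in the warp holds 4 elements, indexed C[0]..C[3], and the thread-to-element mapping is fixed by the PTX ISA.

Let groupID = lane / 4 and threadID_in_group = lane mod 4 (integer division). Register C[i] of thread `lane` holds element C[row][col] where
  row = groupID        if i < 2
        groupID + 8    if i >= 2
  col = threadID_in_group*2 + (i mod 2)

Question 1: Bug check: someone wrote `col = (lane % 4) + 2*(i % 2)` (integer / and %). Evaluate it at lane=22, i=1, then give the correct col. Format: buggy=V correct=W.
buggy=4 correct=5

`(lane % 4) + 2*(i % 2)`[22,1]⇒4
22: gr=5,th=2
[1] (5+0,2*2+1) = (5,5)
col: 4 vs 5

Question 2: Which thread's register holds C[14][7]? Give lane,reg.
r: 14->gid=6,r8=1  c: 7->tid=3,i&1=1
L=6*4+3=27  i=1*2+1=3

27,3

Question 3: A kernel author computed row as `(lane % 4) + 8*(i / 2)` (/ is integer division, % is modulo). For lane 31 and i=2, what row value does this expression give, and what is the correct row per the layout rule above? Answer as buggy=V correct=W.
buggy=11 correct=15

`(lane % 4) + 8*(i / 2)`[31,2]->11
lane 31: gid=7 (31/4), tid=3 (31%4)
i=2: r=7+8=15, c=3*2+0=6
row: 11 vs 15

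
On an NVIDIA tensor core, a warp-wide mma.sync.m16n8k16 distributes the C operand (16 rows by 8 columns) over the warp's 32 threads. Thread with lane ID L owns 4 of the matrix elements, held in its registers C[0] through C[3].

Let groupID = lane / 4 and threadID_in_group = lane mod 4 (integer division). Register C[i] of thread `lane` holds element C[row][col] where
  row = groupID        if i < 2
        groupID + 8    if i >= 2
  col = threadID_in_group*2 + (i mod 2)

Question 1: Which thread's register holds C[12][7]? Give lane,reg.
19,3

r=12->g=4,rb=1  c=7->t=3,b0=1
L=4*4+3=19  i=1*2+1=3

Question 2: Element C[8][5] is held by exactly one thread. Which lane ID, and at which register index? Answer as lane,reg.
r=8→G=0,rhi=1  c=5→T=2,p=1
L=0*4+2=2  i=1*2+1=3

2,3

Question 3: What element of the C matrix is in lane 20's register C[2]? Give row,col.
lane 20=>20/4=5, 20 mod 4=0
i=2  r:5+8=>13  c:2·0+0=>0

13,0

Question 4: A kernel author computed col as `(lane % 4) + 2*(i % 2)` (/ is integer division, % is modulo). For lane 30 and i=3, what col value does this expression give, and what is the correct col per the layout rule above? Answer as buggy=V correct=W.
`(lane % 4) + 2*(i % 2)`[30,3]⇒4
L=30⇒gr=30>>2=7, th=30&3=2
[3]⇒row 7+8=15  col 2·2+1=5
col: 4 vs 5

buggy=4 correct=5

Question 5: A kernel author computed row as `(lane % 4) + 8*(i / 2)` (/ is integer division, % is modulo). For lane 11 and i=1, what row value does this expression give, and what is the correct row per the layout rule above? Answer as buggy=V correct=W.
`(lane % 4) + 8*(i / 2)`[11,1]→3
lane 11→11/4=2, 11 mod 4=3
i=1  r:2+0→2  c:2·3+1→7
row: 3 vs 2

buggy=3 correct=2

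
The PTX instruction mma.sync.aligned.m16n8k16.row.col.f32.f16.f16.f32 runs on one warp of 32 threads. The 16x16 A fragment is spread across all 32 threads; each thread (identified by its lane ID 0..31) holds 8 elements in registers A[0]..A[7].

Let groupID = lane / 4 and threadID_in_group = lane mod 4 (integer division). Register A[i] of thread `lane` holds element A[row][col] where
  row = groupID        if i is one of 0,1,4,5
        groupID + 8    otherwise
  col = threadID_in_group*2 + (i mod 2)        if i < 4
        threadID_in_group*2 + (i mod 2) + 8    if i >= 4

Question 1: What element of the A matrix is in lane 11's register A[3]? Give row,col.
L=11→G=11>>2=2, T=11&3=3
[3]→row 2+8=10  col 3·2+1+0=7

10,7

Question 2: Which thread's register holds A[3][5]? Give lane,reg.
14,1

r:3=>grp=3,rB=0  c:5=>cB=0,tig=2,lo=1
L=3*4+2=14  i=0*4+0*2+1=1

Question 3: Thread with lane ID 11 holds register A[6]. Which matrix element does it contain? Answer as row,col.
L=11->g=11>>2=2, t=11&3=3
[6]->row 2+8=10  col 3·2+0+8=14

10,14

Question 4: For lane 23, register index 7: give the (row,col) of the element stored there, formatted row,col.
23: gid=5,tid=3
[7] (5+8,3*2+1+8) = (13,15)

13,15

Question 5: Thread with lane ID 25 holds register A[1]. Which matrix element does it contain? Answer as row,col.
lane 25: g=6 (25/4), t=1 (25%4)
i=1: r=6+0=6, c=1*2+1+0=3

6,3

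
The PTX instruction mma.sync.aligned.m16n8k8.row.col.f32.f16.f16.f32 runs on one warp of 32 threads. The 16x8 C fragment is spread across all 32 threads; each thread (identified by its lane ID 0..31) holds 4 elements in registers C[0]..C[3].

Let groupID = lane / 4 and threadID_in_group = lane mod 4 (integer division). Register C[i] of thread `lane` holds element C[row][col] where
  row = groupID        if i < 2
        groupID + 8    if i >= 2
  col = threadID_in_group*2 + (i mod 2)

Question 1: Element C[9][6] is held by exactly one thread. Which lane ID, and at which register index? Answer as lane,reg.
7,2

r: 9->gid=1,r8=1  c: 6->tid=3,i&1=0
L=1*4+3=7  i=1*2+0=2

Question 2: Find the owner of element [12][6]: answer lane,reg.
19,2

r=12→G=4,rhi=1  c=6→T=3,p=0
L=4*4+3=19  i=1*2+0=2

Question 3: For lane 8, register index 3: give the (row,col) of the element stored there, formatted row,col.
lane 8: g=2 (8/4), t=0 (8%4)
i=3: r=2+8=10, c=0*2+1=1

10,1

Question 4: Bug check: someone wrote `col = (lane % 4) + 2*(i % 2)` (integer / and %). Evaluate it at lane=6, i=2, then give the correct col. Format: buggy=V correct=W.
`(lane % 4) + 2*(i % 2)`[6,2]→2
6: G=1,T=2
[2] (1+8,2*2+0) = (9,4)
col: 2 vs 4

buggy=2 correct=4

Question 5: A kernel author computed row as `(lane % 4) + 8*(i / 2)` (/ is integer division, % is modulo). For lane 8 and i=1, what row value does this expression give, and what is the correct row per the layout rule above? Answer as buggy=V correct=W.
`(lane % 4) + 8*(i / 2)`[8,1]->0
8: gid=2,tid=0
[1] (2+0,0*2+1) = (2,1)
row: 0 vs 2

buggy=0 correct=2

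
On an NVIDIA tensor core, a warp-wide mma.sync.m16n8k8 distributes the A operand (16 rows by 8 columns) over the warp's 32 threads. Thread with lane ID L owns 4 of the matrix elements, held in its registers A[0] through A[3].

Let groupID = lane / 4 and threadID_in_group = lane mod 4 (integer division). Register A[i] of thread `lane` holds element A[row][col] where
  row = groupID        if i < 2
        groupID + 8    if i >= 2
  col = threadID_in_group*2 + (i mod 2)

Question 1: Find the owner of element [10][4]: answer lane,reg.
r=10⇒gr=2,Rb=1  c=4⇒th=2,odd=0
L=2*4+2=10  i=1*2+0=2

10,2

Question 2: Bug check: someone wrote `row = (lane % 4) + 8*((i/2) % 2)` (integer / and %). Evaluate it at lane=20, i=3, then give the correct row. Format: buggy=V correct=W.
`(lane % 4) + 8*((i/2) % 2)`[20,3]→8
lane 20→20/4=5, 20 mod 4=0
i=3  r:5+8→13  c:2·0+1→1
row: 8 vs 13

buggy=8 correct=13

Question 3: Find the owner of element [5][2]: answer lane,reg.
r:5=>grp=5,rB=0  c:2=>tig=1,lo=0
L=5*4+1=21  i=0*2+0=0

21,0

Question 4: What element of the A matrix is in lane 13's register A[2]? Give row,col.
lane 13→13/4=3, 13 mod 4=1
i=2  r:3+8→11  c:2·1+0→2

11,2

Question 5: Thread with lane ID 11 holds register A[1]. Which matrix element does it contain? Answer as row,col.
2,7

lane 11=>11/4=2, 11 mod 4=3
i=1  r:2+0=>2  c:2·3+1=>7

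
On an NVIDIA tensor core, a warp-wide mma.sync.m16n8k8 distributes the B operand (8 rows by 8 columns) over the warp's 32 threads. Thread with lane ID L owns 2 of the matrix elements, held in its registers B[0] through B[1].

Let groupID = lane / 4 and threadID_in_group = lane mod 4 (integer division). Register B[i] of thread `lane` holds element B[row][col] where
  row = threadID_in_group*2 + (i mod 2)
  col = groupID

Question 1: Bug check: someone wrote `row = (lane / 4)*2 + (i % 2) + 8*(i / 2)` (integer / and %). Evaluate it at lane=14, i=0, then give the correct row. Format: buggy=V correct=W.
`(lane / 4)*2 + (i % 2) + 8*(i / 2)`[14,0]->6
14: gid=3,tid=2
[0] (2*2+0,3) = (4,3)
row: 6 vs 4

buggy=6 correct=4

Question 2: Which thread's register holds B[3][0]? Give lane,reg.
c: 0->gid=0  r: 3->tid=1,i&1=1
L=0*4+1=1  i=1=1

1,1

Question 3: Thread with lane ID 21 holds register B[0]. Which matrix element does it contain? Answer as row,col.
21: G=5,T=1
[0] (1*2+0,5) = (2,5)

2,5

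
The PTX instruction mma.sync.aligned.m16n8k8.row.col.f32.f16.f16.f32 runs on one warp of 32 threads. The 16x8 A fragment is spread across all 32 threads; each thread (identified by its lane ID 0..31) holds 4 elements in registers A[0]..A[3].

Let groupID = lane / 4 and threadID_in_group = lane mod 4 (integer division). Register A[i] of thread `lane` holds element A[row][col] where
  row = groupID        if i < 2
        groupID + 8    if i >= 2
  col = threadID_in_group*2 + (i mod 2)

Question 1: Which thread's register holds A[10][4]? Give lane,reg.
10,2

r=10->g=2,rb=1  c=4->t=2,b0=0
L=2*4+2=10  i=1*2+0=2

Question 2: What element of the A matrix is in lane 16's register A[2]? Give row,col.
L=16→G=16>>2=4, T=16&3=0
[2]→row 4+8=12  col 0·2+0=0

12,0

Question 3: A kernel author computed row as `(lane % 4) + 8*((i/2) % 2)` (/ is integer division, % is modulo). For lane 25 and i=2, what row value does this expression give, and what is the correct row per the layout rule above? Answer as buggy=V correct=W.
`(lane % 4) + 8*((i/2) % 2)`[25,2]→9
L=25→G=25>>2=6, T=25&3=1
[2]→row 6+8=14  col 1·2+0=2
row: 9 vs 14

buggy=9 correct=14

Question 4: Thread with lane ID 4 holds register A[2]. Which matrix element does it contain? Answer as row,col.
L=4->g=4>>2=1, t=4&3=0
[2]->row 1+8=9  col 0·2+0=0

9,0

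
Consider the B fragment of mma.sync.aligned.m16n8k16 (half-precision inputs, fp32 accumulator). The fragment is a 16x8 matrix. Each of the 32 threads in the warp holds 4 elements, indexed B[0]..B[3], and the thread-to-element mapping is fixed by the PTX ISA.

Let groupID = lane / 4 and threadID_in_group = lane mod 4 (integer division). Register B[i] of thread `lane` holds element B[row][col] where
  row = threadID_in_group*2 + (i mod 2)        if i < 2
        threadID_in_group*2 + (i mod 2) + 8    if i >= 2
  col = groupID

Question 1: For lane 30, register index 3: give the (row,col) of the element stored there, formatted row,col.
13,7

lane 30: gid=7 (30/4), tid=2 (30%4)
i=3: r=2*2+1+8=13, c=gid=7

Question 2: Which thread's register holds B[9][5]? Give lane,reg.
c: 5->gid=5  r: 9->r8=1,tid=0,i&1=1
L=5*4+0=20  i=1*2+1=3

20,3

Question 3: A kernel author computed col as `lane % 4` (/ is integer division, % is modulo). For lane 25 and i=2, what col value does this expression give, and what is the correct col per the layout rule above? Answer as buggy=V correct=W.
buggy=1 correct=6

`lane % 4`[25,2]=>1
lane 25: grp=6 (25/4), tig=1 (25%4)
i=2: r=1*2+0+8=10, c=grp=6
col: 1 vs 6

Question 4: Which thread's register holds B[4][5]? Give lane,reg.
c=5→G=5  r=4→rhi=0,T=2,p=0
L=5*4+2=22  i=0*2+0=0

22,0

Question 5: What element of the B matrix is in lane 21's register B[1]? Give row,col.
lane 21=>21/4=5, 21 mod 4=1
i=1  r:2·1+1+0=>3  c:5

3,5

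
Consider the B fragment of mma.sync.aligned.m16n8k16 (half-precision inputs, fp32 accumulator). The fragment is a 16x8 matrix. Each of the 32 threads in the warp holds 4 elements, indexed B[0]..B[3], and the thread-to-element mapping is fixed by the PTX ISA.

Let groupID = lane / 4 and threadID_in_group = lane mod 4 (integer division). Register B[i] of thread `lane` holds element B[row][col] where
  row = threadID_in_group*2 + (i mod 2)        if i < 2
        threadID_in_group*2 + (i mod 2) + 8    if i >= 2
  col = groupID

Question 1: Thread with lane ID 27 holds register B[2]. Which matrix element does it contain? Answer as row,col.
lane 27: gid=6 (27/4), tid=3 (27%4)
i=2: r=3*2+0+8=14, c=gid=6

14,6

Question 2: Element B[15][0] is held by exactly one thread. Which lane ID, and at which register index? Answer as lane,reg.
c=0⇒gr=0  r=15⇒Rb=1,th=3,odd=1
L=0*4+3=3  i=1*2+1=3

3,3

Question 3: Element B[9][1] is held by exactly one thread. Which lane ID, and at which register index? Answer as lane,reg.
4,3

c: 1->gid=1  r: 9->r8=1,tid=0,i&1=1
L=1*4+0=4  i=1*2+1=3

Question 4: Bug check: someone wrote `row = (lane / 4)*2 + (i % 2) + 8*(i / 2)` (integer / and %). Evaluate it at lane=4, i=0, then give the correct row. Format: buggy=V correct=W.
`(lane / 4)*2 + (i % 2) + 8*(i / 2)`[4,0]->2
L=4->gid=4>>2=1, tid=4&3=0
[0]->row 0·2+0+0=0  col gid=1
row: 2 vs 0

buggy=2 correct=0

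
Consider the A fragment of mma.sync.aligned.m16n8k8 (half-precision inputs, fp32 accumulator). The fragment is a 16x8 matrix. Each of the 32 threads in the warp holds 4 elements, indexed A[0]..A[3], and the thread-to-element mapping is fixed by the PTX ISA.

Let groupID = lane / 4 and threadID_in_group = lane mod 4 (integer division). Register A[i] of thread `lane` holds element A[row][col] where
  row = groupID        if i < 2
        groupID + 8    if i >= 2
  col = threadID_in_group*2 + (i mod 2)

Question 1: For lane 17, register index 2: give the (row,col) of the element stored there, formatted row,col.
L=17=>grp=17>>2=4, tig=17&3=1
[2]=>row 4+8=12  col 1·2+0=2

12,2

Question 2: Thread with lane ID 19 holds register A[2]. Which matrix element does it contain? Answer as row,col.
12,6

19: g=4,t=3
[2] (4+8,3*2+0) = (12,6)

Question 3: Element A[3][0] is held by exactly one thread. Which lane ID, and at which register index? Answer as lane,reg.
12,0

r: 3->gid=3,r8=0  c: 0->tid=0,i&1=0
L=3*4+0=12  i=0*2+0=0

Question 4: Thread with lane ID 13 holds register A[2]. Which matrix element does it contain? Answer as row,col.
L=13→G=13>>2=3, T=13&3=1
[2]→row 3+8=11  col 1·2+0=2

11,2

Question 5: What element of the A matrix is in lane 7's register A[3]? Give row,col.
9,7

7: grp=1,tig=3
[3] (1+8,3*2+1) = (9,7)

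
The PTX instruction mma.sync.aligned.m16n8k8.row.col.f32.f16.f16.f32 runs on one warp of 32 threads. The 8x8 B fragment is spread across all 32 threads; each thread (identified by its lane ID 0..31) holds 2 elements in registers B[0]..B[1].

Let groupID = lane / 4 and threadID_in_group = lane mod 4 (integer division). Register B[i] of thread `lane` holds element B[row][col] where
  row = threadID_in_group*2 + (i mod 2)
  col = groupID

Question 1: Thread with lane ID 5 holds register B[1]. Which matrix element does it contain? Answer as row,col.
3,1

lane 5: gr=1 (5/4), th=1 (5%4)
i=1: r=1*2+1=3, c=gr=1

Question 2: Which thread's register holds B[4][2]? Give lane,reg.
10,0

c=2→G=2  r=4→T=2,p=0
L=2*4+2=10  i=0=0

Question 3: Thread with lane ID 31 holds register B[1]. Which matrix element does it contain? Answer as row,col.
7,7

lane 31: gr=7 (31/4), th=3 (31%4)
i=1: r=3*2+1=7, c=gr=7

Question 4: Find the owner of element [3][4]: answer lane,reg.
17,1

c=4->g=4  r=3->t=1,b0=1
L=4*4+1=17  i=1=1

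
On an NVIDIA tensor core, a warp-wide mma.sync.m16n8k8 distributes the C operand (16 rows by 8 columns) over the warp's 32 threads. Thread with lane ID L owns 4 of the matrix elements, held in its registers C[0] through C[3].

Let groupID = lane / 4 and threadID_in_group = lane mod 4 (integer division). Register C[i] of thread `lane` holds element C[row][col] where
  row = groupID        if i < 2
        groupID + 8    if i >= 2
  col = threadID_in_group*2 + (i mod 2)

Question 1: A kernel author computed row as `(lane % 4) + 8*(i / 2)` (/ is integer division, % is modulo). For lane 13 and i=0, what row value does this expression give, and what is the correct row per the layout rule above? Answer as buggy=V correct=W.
`(lane % 4) + 8*(i / 2)`[13,0]⇒1
13: gr=3,th=1
[0] (3+0,1*2+0) = (3,2)
row: 1 vs 3

buggy=1 correct=3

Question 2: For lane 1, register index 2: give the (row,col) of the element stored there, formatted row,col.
8,2

lane 1: gid=0 (1/4), tid=1 (1%4)
i=2: r=0+8=8, c=1*2+0=2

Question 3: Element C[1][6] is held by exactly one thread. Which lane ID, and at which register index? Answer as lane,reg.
7,0

r:1=>grp=1,rB=0  c:6=>tig=3,lo=0
L=1*4+3=7  i=0*2+0=0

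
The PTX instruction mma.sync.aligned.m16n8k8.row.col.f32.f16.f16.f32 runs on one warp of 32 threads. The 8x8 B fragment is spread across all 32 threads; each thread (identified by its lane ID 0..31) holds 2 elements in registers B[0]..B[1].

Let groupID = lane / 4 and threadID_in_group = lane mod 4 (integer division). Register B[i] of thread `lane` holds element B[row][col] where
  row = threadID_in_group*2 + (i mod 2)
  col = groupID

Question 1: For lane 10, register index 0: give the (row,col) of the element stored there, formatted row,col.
lane 10=>10/4=2, 10 mod 4=2
i=0  r:2·2+0=>4  c:2

4,2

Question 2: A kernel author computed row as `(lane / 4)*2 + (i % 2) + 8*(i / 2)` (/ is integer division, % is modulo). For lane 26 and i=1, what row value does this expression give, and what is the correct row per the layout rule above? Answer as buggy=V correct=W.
`(lane / 4)*2 + (i % 2) + 8*(i / 2)`[26,1]->13
lane 26->26/4=6, 26 mod 4=2
i=1  r:2·2+1->5  c:6
row: 13 vs 5

buggy=13 correct=5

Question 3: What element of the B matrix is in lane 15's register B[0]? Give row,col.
6,3

L=15⇒gr=15>>2=3, th=15&3=3
[0]⇒row 3·2+0=6  col gr=3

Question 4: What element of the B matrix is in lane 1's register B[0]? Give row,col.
lane 1=>1/4=0, 1 mod 4=1
i=0  r:2·1+0=>2  c:0

2,0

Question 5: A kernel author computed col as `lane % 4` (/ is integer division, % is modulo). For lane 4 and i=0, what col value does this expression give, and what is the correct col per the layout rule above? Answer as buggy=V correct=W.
`lane % 4`[4,0]⇒0
4: gr=1,th=0
[0] (0*2+0,1) = (0,1)
col: 0 vs 1

buggy=0 correct=1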